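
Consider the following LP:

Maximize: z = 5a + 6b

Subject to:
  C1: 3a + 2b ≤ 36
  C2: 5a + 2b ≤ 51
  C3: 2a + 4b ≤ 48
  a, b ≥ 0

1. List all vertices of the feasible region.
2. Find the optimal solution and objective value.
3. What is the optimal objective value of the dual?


1. (0, 0), (10.2, 0), (7.5, 6.75), (6, 9), (0, 12)
2. a = 6, b = 9, z = 84
3. 84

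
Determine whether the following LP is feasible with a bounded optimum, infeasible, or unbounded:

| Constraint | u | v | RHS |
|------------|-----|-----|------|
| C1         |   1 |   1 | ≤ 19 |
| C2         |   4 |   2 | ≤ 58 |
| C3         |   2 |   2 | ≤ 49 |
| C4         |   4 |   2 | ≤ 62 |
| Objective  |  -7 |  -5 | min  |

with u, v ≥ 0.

Feasible with a bounded optimal solution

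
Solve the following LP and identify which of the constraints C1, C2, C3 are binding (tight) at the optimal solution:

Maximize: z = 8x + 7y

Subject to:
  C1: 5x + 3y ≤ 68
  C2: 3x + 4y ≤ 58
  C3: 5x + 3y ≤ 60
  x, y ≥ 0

At x = 6, y = 10, compute slack b - a·x for each constraint:
  C1: 68 − 60 = 8  (slack)
  C2: 58 − 58 = 0  (binding)
  C3: 60 − 60 = 0  (binding)

Optimal: x = 6, y = 10
Binding: C2, C3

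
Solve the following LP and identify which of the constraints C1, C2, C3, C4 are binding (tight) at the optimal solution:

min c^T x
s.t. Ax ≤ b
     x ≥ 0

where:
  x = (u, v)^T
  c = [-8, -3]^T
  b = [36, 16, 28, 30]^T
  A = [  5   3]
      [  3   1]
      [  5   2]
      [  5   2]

At u = 4, v = 4, compute slack b - a·x for each constraint:
  C1: 36 − 32 = 4  (slack)
  C2: 16 − 16 = 0  (binding)
  C3: 28 − 28 = 0  (binding)
  C4: 30 − 28 = 2  (slack)

Optimal: u = 4, v = 4
Binding: C2, C3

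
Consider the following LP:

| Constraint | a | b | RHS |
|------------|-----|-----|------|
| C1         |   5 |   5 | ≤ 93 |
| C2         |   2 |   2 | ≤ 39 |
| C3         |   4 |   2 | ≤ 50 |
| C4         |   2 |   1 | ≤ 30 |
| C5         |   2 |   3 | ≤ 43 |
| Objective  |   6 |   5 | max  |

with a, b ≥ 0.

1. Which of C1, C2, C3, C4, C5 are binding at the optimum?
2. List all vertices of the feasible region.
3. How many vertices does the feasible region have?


1. C3, C5
2. (0, 0), (12.5, 0), (8, 9), (0, 14.33)
3. 4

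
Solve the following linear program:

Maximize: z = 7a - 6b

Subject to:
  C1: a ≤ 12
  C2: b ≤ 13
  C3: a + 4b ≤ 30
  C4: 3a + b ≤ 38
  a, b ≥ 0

Evaluate the objective at each vertex of the feasible region:
  z(0, 0) = 0
  z(12, 0) = 84  ←
  z(12, 2) = 72
  z(11.09, 4.727) = 49.27
  z(0, 7.5) = -45
The maximum is at a = 12, b = 0.

a = 12, b = 0, z = 84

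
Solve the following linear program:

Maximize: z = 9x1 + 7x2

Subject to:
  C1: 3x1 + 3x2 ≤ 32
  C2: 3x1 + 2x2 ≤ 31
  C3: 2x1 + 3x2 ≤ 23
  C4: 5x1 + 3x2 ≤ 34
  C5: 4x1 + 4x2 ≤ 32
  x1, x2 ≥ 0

Evaluate the objective at each vertex of the feasible region:
  z(0, 0) = 0
  z(6.8, 0) = 61.2
  z(5, 3) = 66  ←
  z(1, 7) = 58
  z(0, 7.667) = 53.67
The maximum is at x1 = 5, x2 = 3.

x1 = 5, x2 = 3, z = 66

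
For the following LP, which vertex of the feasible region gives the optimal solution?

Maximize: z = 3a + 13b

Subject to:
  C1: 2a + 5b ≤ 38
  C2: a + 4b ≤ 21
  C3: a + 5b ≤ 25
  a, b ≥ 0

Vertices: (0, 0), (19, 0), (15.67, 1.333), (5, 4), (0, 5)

Evaluate the objective at each vertex of the feasible region:
  z(0, 0) = 0
  z(19, 0) = 57
  z(15.67, 1.333) = 64.33
  z(5, 4) = 67  ←
  z(0, 5) = 65
The maximum is at a = 5, b = 4.

(5, 4)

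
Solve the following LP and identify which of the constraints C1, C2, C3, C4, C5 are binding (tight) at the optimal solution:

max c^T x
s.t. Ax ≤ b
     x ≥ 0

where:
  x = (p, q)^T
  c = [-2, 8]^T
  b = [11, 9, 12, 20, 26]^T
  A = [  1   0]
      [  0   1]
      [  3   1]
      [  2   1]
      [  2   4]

At p = 0, q = 6.5, compute slack b - a·x for each constraint:
  C1: 11 − 0 = 11  (slack)
  C2: 9 − 6.5 = 2.5  (slack)
  C3: 12 − 6.5 = 5.5  (slack)
  C4: 20 − 6.5 = 13.5  (slack)
  C5: 26 − 26 = 0  (binding)

Optimal: p = 0, q = 6.5
Binding: C5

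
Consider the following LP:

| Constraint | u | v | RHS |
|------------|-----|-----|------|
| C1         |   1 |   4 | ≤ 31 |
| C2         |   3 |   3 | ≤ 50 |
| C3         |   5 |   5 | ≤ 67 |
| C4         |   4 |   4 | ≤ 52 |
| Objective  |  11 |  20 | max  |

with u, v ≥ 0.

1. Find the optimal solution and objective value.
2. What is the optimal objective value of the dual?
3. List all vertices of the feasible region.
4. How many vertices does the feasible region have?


1. u = 7, v = 6, z = 197
2. 197
3. (0, 0), (13, 0), (7, 6), (0, 7.75)
4. 4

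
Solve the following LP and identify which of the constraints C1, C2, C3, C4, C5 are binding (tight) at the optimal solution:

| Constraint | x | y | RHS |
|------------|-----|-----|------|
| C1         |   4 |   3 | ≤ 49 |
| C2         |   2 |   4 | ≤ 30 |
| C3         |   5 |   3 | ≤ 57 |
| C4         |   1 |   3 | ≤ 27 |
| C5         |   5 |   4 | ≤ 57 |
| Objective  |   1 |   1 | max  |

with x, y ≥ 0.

At x = 9, y = 3, compute slack b - a·x for each constraint:
  C1: 49 − 45 = 4  (slack)
  C2: 30 − 30 = 0  (binding)
  C3: 57 − 54 = 3  (slack)
  C4: 27 − 18 = 9  (slack)
  C5: 57 − 57 = 0  (binding)

Optimal: x = 9, y = 3
Binding: C2, C5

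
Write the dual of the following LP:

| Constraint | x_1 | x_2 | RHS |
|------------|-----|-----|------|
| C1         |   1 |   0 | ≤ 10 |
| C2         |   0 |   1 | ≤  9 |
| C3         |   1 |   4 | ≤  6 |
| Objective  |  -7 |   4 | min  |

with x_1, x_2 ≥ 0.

Primal min cᵀx s.t. Ax ≤ b, x ≥ 0  →  Dual max −bᵀy s.t. Aᵀy ≥ −c, y ≥ 0.

Maximize: z = -10y1 - 9y2 - 6y3

Subject to:
  y1 + y3 ≥ 7
  y2 + 4y3 ≥ -4
  y1, y2, y3 ≥ 0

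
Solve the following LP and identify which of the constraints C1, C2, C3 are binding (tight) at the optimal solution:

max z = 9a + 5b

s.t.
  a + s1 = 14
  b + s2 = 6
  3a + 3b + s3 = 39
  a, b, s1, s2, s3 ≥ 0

At a = 13, b = 0, compute slack b - a·x for each constraint:
  C1: 14 − 13 = 1  (slack)
  C2: 6 − 0 = 6  (slack)
  C3: 39 − 39 = 0  (binding)

Optimal: a = 13, b = 0
Binding: C3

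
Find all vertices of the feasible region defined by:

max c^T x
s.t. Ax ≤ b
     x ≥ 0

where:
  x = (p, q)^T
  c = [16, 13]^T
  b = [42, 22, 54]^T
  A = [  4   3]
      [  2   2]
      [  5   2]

(0, 0), (10.5, 0), (9, 2), (0, 11)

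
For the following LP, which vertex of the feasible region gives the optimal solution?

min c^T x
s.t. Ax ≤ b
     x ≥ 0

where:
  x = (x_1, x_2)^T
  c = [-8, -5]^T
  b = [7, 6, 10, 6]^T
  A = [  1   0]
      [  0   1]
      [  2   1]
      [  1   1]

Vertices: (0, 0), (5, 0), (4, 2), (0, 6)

Evaluate the objective at each vertex of the feasible region:
  z(0, 0) = 0
  z(5, 0) = -40
  z(4, 2) = -42  ←
  z(0, 6) = -30
The minimum is at x_1 = 4, x_2 = 2.

(4, 2)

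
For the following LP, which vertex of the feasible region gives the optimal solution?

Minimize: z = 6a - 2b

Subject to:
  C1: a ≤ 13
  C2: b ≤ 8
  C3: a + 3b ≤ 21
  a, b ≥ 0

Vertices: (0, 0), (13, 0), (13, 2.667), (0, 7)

Evaluate the objective at each vertex of the feasible region:
  z(0, 0) = 0
  z(13, 0) = 78
  z(13, 2.667) = 72.67
  z(0, 7) = -14  ←
The minimum is at a = 0, b = 7.

(0, 7)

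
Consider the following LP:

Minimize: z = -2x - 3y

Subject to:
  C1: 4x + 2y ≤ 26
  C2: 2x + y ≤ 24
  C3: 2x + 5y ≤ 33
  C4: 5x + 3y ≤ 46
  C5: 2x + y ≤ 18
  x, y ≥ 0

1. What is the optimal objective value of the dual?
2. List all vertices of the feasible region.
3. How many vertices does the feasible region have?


1. -23
2. (0, 0), (6.5, 0), (4, 5), (0, 6.6)
3. 4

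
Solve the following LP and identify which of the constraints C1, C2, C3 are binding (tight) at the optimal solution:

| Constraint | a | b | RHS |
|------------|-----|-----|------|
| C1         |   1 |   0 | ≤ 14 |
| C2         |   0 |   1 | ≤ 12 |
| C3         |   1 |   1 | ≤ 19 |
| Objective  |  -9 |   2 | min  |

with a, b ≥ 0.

At a = 14, b = 0, compute slack b - a·x for each constraint:
  C1: 14 − 14 = 0  (binding)
  C2: 12 − 0 = 12  (slack)
  C3: 19 − 14 = 5  (slack)

Optimal: a = 14, b = 0
Binding: C1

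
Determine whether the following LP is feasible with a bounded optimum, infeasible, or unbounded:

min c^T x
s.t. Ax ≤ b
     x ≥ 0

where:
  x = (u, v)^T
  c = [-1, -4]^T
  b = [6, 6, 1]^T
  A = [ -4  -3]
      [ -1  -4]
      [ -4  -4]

Unbounded (objective can decrease without bound)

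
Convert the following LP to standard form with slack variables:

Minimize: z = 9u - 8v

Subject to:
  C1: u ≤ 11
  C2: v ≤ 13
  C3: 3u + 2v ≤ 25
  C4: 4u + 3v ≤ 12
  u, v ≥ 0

min z = 9u - 8v

s.t.
  u + s1 = 11
  v + s2 = 13
  3u + 2v + s3 = 25
  4u + 3v + s4 = 12
  u, v, s1, s2, s3, s4 ≥ 0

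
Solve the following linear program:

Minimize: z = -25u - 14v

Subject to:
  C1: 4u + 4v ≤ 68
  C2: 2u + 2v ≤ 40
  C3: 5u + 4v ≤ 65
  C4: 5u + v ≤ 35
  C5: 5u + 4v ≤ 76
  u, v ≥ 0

Evaluate the objective at each vertex of the feasible region:
  z(0, 0) = 0
  z(7, 0) = -175
  z(5, 10) = -265  ←
  z(0, 16.25) = -227.5
The minimum is at u = 5, v = 10.

u = 5, v = 10, z = -265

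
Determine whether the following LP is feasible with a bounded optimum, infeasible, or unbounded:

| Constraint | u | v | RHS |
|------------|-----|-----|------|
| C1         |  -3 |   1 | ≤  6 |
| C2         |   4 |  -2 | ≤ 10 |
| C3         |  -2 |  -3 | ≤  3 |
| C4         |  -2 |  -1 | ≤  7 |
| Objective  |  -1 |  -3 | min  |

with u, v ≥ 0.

Unbounded (objective can decrease without bound)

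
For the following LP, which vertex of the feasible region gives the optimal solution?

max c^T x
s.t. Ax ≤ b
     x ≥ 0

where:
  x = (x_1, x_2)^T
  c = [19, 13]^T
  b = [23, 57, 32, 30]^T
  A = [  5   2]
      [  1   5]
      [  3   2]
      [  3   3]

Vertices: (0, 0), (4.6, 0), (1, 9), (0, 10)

Evaluate the objective at each vertex of the feasible region:
  z(0, 0) = 0
  z(4.6, 0) = 87.4
  z(1, 9) = 136  ←
  z(0, 10) = 130
The maximum is at x_1 = 1, x_2 = 9.

(1, 9)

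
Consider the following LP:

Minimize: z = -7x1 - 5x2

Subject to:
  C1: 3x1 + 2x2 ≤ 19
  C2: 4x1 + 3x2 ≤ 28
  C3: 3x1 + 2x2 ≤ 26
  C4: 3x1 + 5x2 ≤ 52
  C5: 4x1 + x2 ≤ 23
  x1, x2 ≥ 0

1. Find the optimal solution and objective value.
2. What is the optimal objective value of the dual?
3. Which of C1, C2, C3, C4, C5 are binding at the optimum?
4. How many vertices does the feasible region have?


1. x1 = 1, x2 = 8, z = -47
2. -47
3. C1, C2
4. 5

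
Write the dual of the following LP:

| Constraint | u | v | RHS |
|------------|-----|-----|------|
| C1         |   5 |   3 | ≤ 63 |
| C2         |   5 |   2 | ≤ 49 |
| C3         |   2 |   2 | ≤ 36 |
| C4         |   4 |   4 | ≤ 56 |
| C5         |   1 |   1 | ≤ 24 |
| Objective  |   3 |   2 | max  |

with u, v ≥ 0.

Primal max cᵀx s.t. Ax ≤ b, x ≥ 0  →  Dual min bᵀy s.t. Aᵀy ≥ c, y ≥ 0.

Minimize: z = 63y1 + 49y2 + 36y3 + 56y4 + 24y5

Subject to:
  5y1 + 5y2 + 2y3 + 4y4 + y5 ≥ 3
  3y1 + 2y2 + 2y3 + 4y4 + y5 ≥ 2
  y1, y2, y3, y4, y5 ≥ 0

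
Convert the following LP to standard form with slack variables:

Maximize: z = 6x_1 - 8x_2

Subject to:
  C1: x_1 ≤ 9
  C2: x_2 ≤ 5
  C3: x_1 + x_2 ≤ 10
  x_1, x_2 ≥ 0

max z = 6x_1 - 8x_2

s.t.
  x_1 + s1 = 9
  x_2 + s2 = 5
  x_1 + x_2 + s3 = 10
  x_1, x_2, s1, s2, s3 ≥ 0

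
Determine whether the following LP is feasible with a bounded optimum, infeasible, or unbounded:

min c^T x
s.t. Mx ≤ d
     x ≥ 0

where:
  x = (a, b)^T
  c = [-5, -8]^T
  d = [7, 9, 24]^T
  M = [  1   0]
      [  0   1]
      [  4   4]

Feasible with a bounded optimal solution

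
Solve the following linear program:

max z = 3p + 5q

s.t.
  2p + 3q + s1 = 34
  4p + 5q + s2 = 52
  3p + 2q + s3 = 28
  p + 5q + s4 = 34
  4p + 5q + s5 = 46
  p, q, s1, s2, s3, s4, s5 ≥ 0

Evaluate the objective at each vertex of the feasible region:
  z(0, 0) = 0
  z(9.333, 0) = 28
  z(6.857, 3.714) = 39.14
  z(4, 6) = 42  ←
  z(0, 6.8) = 34
The maximum is at p = 4, q = 6.

p = 4, q = 6, z = 42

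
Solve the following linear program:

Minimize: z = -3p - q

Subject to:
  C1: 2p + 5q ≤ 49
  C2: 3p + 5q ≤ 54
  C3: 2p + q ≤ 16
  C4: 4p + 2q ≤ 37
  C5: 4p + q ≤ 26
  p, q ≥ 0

Evaluate the objective at each vertex of the feasible region:
  z(0, 0) = 0
  z(6.5, 0) = -19.5
  z(5, 6) = -21  ←
  z(3.875, 8.25) = -19.88
  z(0, 9.8) = -9.8
The minimum is at p = 5, q = 6.

p = 5, q = 6, z = -21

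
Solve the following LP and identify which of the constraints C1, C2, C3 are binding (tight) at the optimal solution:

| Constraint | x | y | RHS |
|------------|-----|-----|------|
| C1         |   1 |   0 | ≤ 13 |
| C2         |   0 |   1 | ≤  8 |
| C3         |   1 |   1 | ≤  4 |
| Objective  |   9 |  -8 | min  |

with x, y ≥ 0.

At x = 0, y = 4, compute slack b - a·x for each constraint:
  C1: 13 − 0 = 13  (slack)
  C2: 8 − 4 = 4  (slack)
  C3: 4 − 4 = 0  (binding)

Optimal: x = 0, y = 4
Binding: C3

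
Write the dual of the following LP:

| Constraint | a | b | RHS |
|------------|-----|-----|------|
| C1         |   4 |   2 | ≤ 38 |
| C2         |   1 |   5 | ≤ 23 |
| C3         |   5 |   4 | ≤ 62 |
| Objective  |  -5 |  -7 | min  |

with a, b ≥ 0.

Primal min cᵀx s.t. Ax ≤ b, x ≥ 0  →  Dual max −bᵀy s.t. Aᵀy ≥ −c, y ≥ 0.

Maximize: z = -38y1 - 23y2 - 62y3

Subject to:
  4y1 + y2 + 5y3 ≥ 5
  2y1 + 5y2 + 4y3 ≥ 7
  y1, y2, y3 ≥ 0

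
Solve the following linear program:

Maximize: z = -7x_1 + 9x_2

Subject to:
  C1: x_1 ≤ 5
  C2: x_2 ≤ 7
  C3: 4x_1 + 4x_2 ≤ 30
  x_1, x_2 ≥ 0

Evaluate the objective at each vertex of the feasible region:
  z(0, 0) = 0
  z(5, 0) = -35
  z(5, 2.5) = -12.5
  z(0.5, 7) = 59.5
  z(0, 7) = 63  ←
The maximum is at x_1 = 0, x_2 = 7.

x_1 = 0, x_2 = 7, z = 63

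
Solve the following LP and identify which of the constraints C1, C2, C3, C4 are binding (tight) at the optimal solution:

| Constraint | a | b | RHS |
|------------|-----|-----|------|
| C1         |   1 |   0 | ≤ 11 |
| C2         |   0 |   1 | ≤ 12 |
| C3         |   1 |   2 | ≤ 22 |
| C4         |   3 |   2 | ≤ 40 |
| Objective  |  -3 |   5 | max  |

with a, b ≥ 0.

At a = 0, b = 11, compute slack b - a·x for each constraint:
  C1: 11 − 0 = 11  (slack)
  C2: 12 − 11 = 1  (slack)
  C3: 22 − 22 = 0  (binding)
  C4: 40 − 22 = 18  (slack)

Optimal: a = 0, b = 11
Binding: C3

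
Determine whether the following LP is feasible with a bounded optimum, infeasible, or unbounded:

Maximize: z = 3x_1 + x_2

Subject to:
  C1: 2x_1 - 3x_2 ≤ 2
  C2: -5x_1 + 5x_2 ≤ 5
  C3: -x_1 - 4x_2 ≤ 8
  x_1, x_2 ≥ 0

Unbounded (objective can increase without bound)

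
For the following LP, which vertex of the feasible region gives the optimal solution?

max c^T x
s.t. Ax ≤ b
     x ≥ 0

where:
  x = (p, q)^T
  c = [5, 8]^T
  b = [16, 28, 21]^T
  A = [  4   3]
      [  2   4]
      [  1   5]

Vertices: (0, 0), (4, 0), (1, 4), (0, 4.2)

Evaluate the objective at each vertex of the feasible region:
  z(0, 0) = 0
  z(4, 0) = 20
  z(1, 4) = 37  ←
  z(0, 4.2) = 33.6
The maximum is at p = 1, q = 4.

(1, 4)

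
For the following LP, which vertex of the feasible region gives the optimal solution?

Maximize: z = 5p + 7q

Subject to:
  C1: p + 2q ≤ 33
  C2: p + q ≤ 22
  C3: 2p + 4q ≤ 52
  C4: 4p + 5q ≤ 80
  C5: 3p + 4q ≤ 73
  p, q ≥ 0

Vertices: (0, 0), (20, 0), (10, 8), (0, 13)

Evaluate the objective at each vertex of the feasible region:
  z(0, 0) = 0
  z(20, 0) = 100
  z(10, 8) = 106  ←
  z(0, 13) = 91
The maximum is at p = 10, q = 8.

(10, 8)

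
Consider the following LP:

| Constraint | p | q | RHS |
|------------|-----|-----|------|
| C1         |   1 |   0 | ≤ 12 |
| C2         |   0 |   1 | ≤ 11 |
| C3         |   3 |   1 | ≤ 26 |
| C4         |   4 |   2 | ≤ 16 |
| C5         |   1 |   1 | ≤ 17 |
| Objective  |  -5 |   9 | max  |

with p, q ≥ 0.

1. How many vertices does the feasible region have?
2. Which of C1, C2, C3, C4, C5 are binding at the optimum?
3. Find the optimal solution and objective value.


1. 3
2. C4
3. p = 0, q = 8, z = 72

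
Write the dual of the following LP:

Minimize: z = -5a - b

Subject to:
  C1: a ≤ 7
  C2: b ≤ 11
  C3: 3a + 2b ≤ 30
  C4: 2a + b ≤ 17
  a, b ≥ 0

Primal min cᵀx s.t. Ax ≤ b, x ≥ 0  →  Dual max −bᵀy s.t. Aᵀy ≥ −c, y ≥ 0.

Maximize: z = -7y1 - 11y2 - 30y3 - 17y4

Subject to:
  y1 + 3y3 + 2y4 ≥ 5
  y2 + 2y3 + y4 ≥ 1
  y1, y2, y3, y4 ≥ 0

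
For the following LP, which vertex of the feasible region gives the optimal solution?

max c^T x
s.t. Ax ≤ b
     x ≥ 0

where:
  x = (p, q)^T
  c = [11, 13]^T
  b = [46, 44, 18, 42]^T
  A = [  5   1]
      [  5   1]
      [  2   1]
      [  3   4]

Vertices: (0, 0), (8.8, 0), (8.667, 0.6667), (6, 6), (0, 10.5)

Evaluate the objective at each vertex of the feasible region:
  z(0, 0) = 0
  z(8.8, 0) = 96.8
  z(8.667, 0.6667) = 104
  z(6, 6) = 144  ←
  z(0, 10.5) = 136.5
The maximum is at p = 6, q = 6.

(6, 6)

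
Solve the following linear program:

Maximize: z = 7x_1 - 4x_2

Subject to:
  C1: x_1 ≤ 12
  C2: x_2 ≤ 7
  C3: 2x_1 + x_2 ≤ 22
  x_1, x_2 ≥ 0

Evaluate the objective at each vertex of the feasible region:
  z(0, 0) = 0
  z(11, 0) = 77  ←
  z(7.5, 7) = 24.5
  z(0, 7) = -28
The maximum is at x_1 = 11, x_2 = 0.

x_1 = 11, x_2 = 0, z = 77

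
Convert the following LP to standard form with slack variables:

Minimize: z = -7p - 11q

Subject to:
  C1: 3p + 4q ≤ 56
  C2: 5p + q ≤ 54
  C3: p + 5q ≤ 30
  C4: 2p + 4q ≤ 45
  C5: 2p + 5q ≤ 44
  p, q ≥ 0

min z = -7p - 11q

s.t.
  3p + 4q + s1 = 56
  5p + q + s2 = 54
  p + 5q + s3 = 30
  2p + 4q + s4 = 45
  2p + 5q + s5 = 44
  p, q, s1, s2, s3, s4, s5 ≥ 0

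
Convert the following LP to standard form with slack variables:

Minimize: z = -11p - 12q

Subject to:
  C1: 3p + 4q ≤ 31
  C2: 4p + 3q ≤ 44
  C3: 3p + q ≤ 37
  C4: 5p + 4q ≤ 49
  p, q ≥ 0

min z = -11p - 12q

s.t.
  3p + 4q + s1 = 31
  4p + 3q + s2 = 44
  3p + q + s3 = 37
  5p + 4q + s4 = 49
  p, q, s1, s2, s3, s4 ≥ 0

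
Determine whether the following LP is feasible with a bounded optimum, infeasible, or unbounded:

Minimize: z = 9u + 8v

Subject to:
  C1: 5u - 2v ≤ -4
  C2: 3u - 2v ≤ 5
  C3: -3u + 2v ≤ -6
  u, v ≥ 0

Infeasible (no feasible solution exists)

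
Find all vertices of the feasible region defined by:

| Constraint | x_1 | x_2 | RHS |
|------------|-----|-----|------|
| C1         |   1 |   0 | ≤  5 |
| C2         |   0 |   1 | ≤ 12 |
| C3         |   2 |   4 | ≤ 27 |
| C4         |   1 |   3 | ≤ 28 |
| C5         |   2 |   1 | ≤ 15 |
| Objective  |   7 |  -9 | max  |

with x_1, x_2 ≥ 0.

(0, 0), (5, 0), (5, 4.25), (0, 6.75)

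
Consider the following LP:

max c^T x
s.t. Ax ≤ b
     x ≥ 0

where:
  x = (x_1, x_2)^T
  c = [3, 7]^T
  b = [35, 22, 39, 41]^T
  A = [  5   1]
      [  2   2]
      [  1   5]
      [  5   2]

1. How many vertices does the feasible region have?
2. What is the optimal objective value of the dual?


1. 5
2. 61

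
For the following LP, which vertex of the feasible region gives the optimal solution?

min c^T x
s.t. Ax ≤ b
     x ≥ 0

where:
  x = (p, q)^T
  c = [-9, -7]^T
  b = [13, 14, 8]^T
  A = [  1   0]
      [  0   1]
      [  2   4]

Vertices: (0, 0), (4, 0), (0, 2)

Evaluate the objective at each vertex of the feasible region:
  z(0, 0) = 0
  z(4, 0) = -36  ←
  z(0, 2) = -14
The minimum is at p = 4, q = 0.

(4, 0)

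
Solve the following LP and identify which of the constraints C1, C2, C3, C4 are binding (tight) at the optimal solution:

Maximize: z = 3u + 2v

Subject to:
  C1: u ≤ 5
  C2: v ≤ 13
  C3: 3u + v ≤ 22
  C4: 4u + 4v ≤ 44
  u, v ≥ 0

At u = 5, v = 6, compute slack b - a·x for each constraint:
  C1: 5 − 5 = 0  (binding)
  C2: 13 − 6 = 7  (slack)
  C3: 22 − 21 = 1  (slack)
  C4: 44 − 44 = 0  (binding)

Optimal: u = 5, v = 6
Binding: C1, C4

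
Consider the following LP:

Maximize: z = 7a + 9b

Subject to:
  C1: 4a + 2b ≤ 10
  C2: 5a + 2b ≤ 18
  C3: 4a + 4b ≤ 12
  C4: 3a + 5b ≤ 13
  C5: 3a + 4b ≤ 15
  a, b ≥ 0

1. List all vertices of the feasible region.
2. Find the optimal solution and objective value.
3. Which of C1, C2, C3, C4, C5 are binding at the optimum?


1. (0, 0), (2.5, 0), (2, 1), (1, 2), (0, 2.6)
2. a = 1, b = 2, z = 25
3. C3, C4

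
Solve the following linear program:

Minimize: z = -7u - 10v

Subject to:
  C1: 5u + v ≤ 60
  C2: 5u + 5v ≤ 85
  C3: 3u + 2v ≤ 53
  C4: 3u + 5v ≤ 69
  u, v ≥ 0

Evaluate the objective at each vertex of the feasible region:
  z(0, 0) = 0
  z(12, 0) = -84
  z(10.75, 6.25) = -137.8
  z(8, 9) = -146  ←
  z(0, 13.8) = -138
The minimum is at u = 8, v = 9.

u = 8, v = 9, z = -146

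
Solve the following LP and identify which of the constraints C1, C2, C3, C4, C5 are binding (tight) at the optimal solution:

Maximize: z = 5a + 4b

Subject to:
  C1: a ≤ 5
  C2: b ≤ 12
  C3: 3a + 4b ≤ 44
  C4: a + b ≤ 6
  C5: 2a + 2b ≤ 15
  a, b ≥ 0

At a = 5, b = 1, compute slack b - a·x for each constraint:
  C1: 5 − 5 = 0  (binding)
  C2: 12 − 1 = 11  (slack)
  C3: 44 − 19 = 25  (slack)
  C4: 6 − 6 = 0  (binding)
  C5: 15 − 12 = 3  (slack)

Optimal: a = 5, b = 1
Binding: C1, C4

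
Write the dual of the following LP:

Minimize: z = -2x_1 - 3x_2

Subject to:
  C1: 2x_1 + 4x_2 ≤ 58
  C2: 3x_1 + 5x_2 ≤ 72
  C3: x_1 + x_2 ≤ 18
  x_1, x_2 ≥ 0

Primal min cᵀx s.t. Ax ≤ b, x ≥ 0  →  Dual max −bᵀy s.t. Aᵀy ≥ −c, y ≥ 0.

Maximize: z = -58y1 - 72y2 - 18y3

Subject to:
  2y1 + 3y2 + y3 ≥ 2
  4y1 + 5y2 + y3 ≥ 3
  y1, y2, y3 ≥ 0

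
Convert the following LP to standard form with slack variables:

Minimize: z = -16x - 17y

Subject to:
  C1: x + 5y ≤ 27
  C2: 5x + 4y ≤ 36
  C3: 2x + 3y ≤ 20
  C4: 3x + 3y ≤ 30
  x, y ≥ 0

min z = -16x - 17y

s.t.
  x + 5y + s1 = 27
  5x + 4y + s2 = 36
  2x + 3y + s3 = 20
  3x + 3y + s4 = 30
  x, y, s1, s2, s3, s4 ≥ 0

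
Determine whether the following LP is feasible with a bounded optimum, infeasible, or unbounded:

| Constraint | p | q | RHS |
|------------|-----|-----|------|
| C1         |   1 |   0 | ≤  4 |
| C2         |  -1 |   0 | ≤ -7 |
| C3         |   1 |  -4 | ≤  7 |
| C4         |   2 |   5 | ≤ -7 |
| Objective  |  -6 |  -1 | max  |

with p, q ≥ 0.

Infeasible (no feasible solution exists)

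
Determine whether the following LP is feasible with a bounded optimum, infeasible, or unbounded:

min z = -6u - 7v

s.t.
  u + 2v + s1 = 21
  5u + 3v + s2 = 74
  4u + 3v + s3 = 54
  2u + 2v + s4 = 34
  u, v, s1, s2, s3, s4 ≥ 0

Feasible with a bounded optimal solution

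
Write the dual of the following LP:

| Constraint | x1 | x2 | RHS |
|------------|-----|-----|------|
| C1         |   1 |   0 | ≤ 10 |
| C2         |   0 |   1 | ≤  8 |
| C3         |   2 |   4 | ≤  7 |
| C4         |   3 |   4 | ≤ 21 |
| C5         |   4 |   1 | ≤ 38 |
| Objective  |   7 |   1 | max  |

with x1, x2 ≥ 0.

Primal max cᵀx s.t. Ax ≤ b, x ≥ 0  →  Dual min bᵀy s.t. Aᵀy ≥ c, y ≥ 0.

Minimize: z = 10y1 + 8y2 + 7y3 + 21y4 + 38y5

Subject to:
  y1 + 2y3 + 3y4 + 4y5 ≥ 7
  y2 + 4y3 + 4y4 + y5 ≥ 1
  y1, y2, y3, y4, y5 ≥ 0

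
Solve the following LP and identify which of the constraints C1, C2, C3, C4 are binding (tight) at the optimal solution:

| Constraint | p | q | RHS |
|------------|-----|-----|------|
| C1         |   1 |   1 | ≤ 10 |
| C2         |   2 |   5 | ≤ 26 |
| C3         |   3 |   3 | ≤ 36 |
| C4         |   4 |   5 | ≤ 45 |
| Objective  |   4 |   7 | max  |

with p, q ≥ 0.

At p = 8, q = 2, compute slack b - a·x for each constraint:
  C1: 10 − 10 = 0  (binding)
  C2: 26 − 26 = 0  (binding)
  C3: 36 − 30 = 6  (slack)
  C4: 45 − 42 = 3  (slack)

Optimal: p = 8, q = 2
Binding: C1, C2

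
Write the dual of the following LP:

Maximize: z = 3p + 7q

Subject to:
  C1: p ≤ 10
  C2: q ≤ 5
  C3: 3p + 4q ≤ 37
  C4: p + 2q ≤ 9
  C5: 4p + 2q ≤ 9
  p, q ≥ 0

Primal max cᵀx s.t. Ax ≤ b, x ≥ 0  →  Dual min bᵀy s.t. Aᵀy ≥ c, y ≥ 0.

Minimize: z = 10y1 + 5y2 + 37y3 + 9y4 + 9y5

Subject to:
  y1 + 3y3 + y4 + 4y5 ≥ 3
  y2 + 4y3 + 2y4 + 2y5 ≥ 7
  y1, y2, y3, y4, y5 ≥ 0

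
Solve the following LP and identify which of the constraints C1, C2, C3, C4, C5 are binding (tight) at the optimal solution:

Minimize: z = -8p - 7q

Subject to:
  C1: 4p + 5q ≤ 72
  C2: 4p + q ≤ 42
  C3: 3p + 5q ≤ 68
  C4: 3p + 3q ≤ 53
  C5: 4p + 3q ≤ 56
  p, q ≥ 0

At p = 8, q = 8, compute slack b - a·x for each constraint:
  C1: 72 − 72 = 0  (binding)
  C2: 42 − 40 = 2  (slack)
  C3: 68 − 64 = 4  (slack)
  C4: 53 − 48 = 5  (slack)
  C5: 56 − 56 = 0  (binding)

Optimal: p = 8, q = 8
Binding: C1, C5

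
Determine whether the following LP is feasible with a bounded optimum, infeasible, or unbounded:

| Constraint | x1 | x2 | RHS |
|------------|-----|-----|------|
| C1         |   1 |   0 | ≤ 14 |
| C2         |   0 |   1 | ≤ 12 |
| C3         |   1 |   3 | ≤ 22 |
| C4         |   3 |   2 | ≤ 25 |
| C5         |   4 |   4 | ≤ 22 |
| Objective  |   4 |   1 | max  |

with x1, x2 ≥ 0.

Feasible with a bounded optimal solution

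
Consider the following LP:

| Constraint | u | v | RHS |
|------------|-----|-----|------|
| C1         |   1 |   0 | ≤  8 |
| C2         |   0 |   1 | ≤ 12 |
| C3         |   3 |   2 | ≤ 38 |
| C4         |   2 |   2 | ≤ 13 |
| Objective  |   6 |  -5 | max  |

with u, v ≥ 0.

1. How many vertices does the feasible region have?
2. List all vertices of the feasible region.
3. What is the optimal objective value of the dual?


1. 3
2. (0, 0), (6.5, 0), (0, 6.5)
3. 39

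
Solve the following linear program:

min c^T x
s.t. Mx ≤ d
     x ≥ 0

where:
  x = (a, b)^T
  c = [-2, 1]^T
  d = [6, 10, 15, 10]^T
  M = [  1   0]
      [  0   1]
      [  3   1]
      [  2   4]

Evaluate the objective at each vertex of the feasible region:
  z(0, 0) = 0
  z(5, 0) = -10  ←
  z(0, 2.5) = 2.5
The minimum is at a = 5, b = 0.

a = 5, b = 0, z = -10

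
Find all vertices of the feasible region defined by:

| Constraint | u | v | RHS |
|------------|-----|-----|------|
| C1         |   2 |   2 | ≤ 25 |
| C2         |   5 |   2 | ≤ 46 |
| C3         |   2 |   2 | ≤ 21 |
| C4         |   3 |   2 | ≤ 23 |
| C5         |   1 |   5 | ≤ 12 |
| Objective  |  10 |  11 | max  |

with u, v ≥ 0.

(0, 0), (7.667, 0), (7, 1), (0, 2.4)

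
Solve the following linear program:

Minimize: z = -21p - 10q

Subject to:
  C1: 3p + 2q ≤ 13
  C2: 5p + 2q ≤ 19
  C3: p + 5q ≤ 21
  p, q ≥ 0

Evaluate the objective at each vertex of the feasible region:
  z(0, 0) = 0
  z(3.8, 0) = -79.8
  z(3, 2) = -83  ←
  z(1.769, 3.846) = -75.62
  z(0, 4.2) = -42
The minimum is at p = 3, q = 2.

p = 3, q = 2, z = -83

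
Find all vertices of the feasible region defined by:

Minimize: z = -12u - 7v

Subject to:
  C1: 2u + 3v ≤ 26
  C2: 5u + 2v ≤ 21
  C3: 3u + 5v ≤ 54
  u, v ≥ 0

(0, 0), (4.2, 0), (1, 8), (0, 8.667)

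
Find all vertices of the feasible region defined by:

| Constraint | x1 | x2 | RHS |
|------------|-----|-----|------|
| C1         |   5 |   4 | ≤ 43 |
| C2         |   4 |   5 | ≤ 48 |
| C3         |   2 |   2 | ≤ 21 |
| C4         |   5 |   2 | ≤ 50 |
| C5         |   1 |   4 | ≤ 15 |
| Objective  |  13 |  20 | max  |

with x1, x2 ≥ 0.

(0, 0), (8.6, 0), (7, 2), (0, 3.75)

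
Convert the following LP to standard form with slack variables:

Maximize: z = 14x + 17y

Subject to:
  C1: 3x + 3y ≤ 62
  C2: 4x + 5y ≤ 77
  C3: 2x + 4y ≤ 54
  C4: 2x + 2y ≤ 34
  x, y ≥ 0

max z = 14x + 17y

s.t.
  3x + 3y + s1 = 62
  4x + 5y + s2 = 77
  2x + 4y + s3 = 54
  2x + 2y + s4 = 34
  x, y, s1, s2, s3, s4 ≥ 0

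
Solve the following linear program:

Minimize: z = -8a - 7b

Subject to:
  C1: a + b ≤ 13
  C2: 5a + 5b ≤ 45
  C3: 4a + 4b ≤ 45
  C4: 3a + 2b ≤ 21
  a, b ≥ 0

Evaluate the objective at each vertex of the feasible region:
  z(0, 0) = 0
  z(7, 0) = -56
  z(3, 6) = -66  ←
  z(0, 9) = -63
The minimum is at a = 3, b = 6.

a = 3, b = 6, z = -66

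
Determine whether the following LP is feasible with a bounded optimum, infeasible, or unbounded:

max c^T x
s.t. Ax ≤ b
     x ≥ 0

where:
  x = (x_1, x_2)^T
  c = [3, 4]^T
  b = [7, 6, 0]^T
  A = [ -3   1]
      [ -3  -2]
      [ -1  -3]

Unbounded (objective can increase without bound)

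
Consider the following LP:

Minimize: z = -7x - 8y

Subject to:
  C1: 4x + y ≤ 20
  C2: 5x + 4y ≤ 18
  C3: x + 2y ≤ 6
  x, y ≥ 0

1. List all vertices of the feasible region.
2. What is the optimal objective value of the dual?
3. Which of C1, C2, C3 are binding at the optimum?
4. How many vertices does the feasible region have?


1. (0, 0), (3.6, 0), (2, 2), (0, 3)
2. -30
3. C2, C3
4. 4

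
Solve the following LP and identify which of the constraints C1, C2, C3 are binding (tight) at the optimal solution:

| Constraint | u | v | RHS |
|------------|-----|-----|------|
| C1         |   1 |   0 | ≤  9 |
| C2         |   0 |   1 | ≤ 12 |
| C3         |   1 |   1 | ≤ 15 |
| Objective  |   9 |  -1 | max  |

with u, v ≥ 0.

At u = 9, v = 0, compute slack b - a·x for each constraint:
  C1: 9 − 9 = 0  (binding)
  C2: 12 − 0 = 12  (slack)
  C3: 15 − 9 = 6  (slack)

Optimal: u = 9, v = 0
Binding: C1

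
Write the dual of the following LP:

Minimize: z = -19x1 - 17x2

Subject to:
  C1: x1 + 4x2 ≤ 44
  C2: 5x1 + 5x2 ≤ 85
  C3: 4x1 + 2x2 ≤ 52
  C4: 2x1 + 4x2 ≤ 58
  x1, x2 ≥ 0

Primal min cᵀx s.t. Ax ≤ b, x ≥ 0  →  Dual max −bᵀy s.t. Aᵀy ≥ −c, y ≥ 0.

Maximize: z = -44y1 - 85y2 - 52y3 - 58y4

Subject to:
  y1 + 5y2 + 4y3 + 2y4 ≥ 19
  4y1 + 5y2 + 2y3 + 4y4 ≥ 17
  y1, y2, y3, y4 ≥ 0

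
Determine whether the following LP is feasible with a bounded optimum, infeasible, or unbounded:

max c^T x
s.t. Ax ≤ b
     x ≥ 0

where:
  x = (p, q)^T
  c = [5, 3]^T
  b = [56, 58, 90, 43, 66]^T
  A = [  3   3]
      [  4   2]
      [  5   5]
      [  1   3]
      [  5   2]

Feasible with a bounded optimal solution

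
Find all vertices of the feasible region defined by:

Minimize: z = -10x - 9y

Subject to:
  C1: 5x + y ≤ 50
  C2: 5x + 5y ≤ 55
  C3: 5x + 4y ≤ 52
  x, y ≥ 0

(0, 0), (10, 0), (9.867, 0.6667), (8, 3), (0, 11)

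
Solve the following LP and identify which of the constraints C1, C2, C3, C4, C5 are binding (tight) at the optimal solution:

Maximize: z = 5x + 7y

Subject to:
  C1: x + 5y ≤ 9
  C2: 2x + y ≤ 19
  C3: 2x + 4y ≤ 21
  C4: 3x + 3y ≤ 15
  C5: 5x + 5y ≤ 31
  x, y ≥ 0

At x = 4, y = 1, compute slack b - a·x for each constraint:
  C1: 9 − 9 = 0  (binding)
  C2: 19 − 9 = 10  (slack)
  C3: 21 − 12 = 9  (slack)
  C4: 15 − 15 = 0  (binding)
  C5: 31 − 25 = 6  (slack)

Optimal: x = 4, y = 1
Binding: C1, C4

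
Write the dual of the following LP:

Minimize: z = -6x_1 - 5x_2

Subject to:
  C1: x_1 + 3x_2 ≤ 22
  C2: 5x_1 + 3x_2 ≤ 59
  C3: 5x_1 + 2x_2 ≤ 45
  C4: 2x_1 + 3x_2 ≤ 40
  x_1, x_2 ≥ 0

Primal min cᵀx s.t. Ax ≤ b, x ≥ 0  →  Dual max −bᵀy s.t. Aᵀy ≥ −c, y ≥ 0.

Maximize: z = -22y1 - 59y2 - 45y3 - 40y4

Subject to:
  y1 + 5y2 + 5y3 + 2y4 ≥ 6
  3y1 + 3y2 + 2y3 + 3y4 ≥ 5
  y1, y2, y3, y4 ≥ 0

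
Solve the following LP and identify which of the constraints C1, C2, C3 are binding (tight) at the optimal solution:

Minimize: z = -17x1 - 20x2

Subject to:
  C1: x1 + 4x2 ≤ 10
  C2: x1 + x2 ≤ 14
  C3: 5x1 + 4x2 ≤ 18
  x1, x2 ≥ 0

At x1 = 2, x2 = 2, compute slack b - a·x for each constraint:
  C1: 10 − 10 = 0  (binding)
  C2: 14 − 4 = 10  (slack)
  C3: 18 − 18 = 0  (binding)

Optimal: x1 = 2, x2 = 2
Binding: C1, C3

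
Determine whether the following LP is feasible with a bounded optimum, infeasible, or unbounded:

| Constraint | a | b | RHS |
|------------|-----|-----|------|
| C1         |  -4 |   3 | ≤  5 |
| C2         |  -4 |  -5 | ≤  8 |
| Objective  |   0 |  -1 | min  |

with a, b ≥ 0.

Unbounded (objective can decrease without bound)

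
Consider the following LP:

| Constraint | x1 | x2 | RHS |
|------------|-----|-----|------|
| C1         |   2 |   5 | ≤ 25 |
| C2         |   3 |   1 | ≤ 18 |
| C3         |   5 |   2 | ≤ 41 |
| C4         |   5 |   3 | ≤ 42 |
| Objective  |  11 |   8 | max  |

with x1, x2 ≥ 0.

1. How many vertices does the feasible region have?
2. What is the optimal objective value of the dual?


1. 4
2. 79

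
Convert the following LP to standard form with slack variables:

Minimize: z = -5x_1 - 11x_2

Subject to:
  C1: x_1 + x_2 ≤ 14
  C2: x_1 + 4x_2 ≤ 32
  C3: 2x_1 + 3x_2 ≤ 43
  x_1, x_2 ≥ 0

min z = -5x_1 - 11x_2

s.t.
  x_1 + x_2 + s1 = 14
  x_1 + 4x_2 + s2 = 32
  2x_1 + 3x_2 + s3 = 43
  x_1, x_2, s1, s2, s3 ≥ 0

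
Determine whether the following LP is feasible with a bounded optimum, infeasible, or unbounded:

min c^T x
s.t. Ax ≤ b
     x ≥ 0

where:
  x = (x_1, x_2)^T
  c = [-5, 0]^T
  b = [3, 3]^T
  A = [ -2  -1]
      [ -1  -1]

Unbounded (objective can decrease without bound)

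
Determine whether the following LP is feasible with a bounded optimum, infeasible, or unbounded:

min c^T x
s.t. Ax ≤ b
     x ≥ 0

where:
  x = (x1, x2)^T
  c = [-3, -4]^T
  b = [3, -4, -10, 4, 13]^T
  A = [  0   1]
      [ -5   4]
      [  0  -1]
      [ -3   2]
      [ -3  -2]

Infeasible (no feasible solution exists)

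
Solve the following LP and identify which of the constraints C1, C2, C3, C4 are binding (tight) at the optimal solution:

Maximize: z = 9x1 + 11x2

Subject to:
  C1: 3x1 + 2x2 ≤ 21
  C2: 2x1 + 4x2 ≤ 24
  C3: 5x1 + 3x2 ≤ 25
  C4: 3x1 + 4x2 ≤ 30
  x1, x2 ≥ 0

At x1 = 2, x2 = 5, compute slack b - a·x for each constraint:
  C1: 21 − 16 = 5  (slack)
  C2: 24 − 24 = 0  (binding)
  C3: 25 − 25 = 0  (binding)
  C4: 30 − 26 = 4  (slack)

Optimal: x1 = 2, x2 = 5
Binding: C2, C3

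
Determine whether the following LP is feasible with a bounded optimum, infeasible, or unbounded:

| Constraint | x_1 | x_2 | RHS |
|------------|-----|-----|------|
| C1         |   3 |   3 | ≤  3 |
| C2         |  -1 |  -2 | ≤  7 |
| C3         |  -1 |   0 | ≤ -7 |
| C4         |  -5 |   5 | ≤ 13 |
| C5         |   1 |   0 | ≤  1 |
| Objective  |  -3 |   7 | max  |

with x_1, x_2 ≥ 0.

Infeasible (no feasible solution exists)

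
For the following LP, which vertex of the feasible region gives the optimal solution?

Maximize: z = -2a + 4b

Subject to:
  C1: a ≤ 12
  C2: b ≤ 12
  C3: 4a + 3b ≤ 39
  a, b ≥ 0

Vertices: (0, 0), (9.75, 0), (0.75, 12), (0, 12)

Evaluate the objective at each vertex of the feasible region:
  z(0, 0) = 0
  z(9.75, 0) = -19.5
  z(0.75, 12) = 46.5
  z(0, 12) = 48  ←
The maximum is at a = 0, b = 12.

(0, 12)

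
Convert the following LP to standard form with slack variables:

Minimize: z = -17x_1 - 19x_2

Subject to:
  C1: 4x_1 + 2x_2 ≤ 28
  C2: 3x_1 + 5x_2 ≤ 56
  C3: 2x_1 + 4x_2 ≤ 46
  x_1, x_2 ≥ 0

min z = -17x_1 - 19x_2

s.t.
  4x_1 + 2x_2 + s1 = 28
  3x_1 + 5x_2 + s2 = 56
  2x_1 + 4x_2 + s3 = 46
  x_1, x_2, s1, s2, s3 ≥ 0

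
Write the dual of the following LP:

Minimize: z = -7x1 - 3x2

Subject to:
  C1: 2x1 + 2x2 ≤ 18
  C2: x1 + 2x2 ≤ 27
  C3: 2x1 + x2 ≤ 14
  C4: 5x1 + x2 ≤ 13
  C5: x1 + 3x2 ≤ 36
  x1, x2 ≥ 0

Primal min cᵀx s.t. Ax ≤ b, x ≥ 0  →  Dual max −bᵀy s.t. Aᵀy ≥ −c, y ≥ 0.

Maximize: z = -18y1 - 27y2 - 14y3 - 13y4 - 36y5

Subject to:
  2y1 + y2 + 2y3 + 5y4 + y5 ≥ 7
  2y1 + 2y2 + y3 + y4 + 3y5 ≥ 3
  y1, y2, y3, y4, y5 ≥ 0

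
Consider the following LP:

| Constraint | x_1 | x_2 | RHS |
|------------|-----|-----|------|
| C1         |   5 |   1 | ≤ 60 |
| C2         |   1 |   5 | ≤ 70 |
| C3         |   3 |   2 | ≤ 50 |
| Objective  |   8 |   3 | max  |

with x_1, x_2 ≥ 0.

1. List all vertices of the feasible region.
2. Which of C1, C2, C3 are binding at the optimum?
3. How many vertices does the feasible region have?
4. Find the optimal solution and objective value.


1. (0, 0), (12, 0), (10, 10), (8.462, 12.31), (0, 14)
2. C1, C3
3. 5
4. x_1 = 10, x_2 = 10, z = 110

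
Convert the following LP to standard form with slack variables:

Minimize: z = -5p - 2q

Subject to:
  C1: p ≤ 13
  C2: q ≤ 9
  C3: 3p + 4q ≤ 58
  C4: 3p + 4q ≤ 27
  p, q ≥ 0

min z = -5p - 2q

s.t.
  p + s1 = 13
  q + s2 = 9
  3p + 4q + s3 = 58
  3p + 4q + s4 = 27
  p, q, s1, s2, s3, s4 ≥ 0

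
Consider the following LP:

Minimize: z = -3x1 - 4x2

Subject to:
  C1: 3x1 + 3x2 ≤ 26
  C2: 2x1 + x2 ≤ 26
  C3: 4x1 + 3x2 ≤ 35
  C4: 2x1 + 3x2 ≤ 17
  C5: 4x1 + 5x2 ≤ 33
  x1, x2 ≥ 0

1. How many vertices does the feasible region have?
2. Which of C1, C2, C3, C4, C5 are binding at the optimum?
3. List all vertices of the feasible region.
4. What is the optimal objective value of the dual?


1. 4
2. C4, C5
3. (0, 0), (8.25, 0), (7, 1), (0, 5.667)
4. -25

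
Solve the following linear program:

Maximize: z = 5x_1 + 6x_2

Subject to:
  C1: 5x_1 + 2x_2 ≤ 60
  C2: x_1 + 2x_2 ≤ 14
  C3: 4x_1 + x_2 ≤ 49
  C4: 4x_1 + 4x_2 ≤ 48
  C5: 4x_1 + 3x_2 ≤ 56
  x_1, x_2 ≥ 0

Evaluate the objective at each vertex of the feasible region:
  z(0, 0) = 0
  z(12, 0) = 60
  z(10, 2) = 62  ←
  z(0, 7) = 42
The maximum is at x_1 = 10, x_2 = 2.

x_1 = 10, x_2 = 2, z = 62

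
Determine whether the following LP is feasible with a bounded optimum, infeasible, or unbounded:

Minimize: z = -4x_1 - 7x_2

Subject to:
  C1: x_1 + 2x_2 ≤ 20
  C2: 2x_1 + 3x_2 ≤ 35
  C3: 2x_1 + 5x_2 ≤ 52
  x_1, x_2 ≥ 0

Feasible with a bounded optimal solution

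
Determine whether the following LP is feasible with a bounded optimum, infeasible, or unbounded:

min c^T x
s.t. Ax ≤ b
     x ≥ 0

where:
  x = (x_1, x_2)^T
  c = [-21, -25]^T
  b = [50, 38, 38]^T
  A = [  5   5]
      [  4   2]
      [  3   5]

Feasible with a bounded optimal solution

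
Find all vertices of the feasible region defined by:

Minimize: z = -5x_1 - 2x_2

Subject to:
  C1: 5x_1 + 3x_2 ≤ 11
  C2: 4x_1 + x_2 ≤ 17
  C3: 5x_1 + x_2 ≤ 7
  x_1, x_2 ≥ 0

(0, 0), (1.4, 0), (1, 2), (0, 3.667)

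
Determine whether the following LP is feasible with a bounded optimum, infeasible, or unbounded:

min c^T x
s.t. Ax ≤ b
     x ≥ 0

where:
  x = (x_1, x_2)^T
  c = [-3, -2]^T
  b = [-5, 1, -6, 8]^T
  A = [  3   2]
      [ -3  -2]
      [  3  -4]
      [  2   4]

Infeasible (no feasible solution exists)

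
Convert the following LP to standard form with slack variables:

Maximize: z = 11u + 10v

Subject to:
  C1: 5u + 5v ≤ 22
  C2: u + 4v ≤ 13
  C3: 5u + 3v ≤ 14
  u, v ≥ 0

max z = 11u + 10v

s.t.
  5u + 5v + s1 = 22
  u + 4v + s2 = 13
  5u + 3v + s3 = 14
  u, v, s1, s2, s3 ≥ 0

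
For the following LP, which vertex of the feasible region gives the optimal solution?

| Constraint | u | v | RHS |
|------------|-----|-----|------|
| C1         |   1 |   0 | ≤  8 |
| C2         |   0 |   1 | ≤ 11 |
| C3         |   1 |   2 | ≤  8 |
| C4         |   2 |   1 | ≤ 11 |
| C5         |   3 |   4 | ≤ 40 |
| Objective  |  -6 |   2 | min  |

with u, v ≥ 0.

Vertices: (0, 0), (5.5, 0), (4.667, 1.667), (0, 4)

Evaluate the objective at each vertex of the feasible region:
  z(0, 0) = 0
  z(5.5, 0) = -33  ←
  z(4.667, 1.667) = -24.67
  z(0, 4) = 8
The minimum is at u = 5.5, v = 0.

(5.5, 0)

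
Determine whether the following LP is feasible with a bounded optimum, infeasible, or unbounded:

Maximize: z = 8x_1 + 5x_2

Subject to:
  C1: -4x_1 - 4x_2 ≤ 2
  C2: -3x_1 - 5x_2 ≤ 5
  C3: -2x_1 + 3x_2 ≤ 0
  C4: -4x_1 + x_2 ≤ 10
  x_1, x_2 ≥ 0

Unbounded (objective can increase without bound)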